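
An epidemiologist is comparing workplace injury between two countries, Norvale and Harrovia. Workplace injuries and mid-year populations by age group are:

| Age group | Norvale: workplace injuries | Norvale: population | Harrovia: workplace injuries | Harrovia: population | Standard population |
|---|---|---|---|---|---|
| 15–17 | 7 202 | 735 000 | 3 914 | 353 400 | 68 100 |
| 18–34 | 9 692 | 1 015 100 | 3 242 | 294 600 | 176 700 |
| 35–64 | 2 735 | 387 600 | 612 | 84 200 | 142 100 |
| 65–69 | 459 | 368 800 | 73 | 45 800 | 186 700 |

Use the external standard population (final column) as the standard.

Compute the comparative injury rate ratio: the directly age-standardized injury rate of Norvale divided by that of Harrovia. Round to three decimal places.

0.891

Age-specific rates per 10 000 for Norvale: 97.99, 95.48, 70.56, 12.45.
For Harrovia: 110.75, 110.05, 72.68, 15.94.
Standard total = 573 600; weights = 0.1187, 0.3081, 0.2477, 0.3255.
Norvale: 0.1187×97.99 + 0.3081×95.48 + 0.2477×70.56 + 0.3255×12.45 = 62.5775 per 10 000.
Harrovia: 0.1187×110.75 + 0.3081×110.05 + 0.2477×72.68 + 0.3255×15.94 = 70.2438 per 10 000.
Ratio = 62.5775 ÷ 70.2438 = 0.89086.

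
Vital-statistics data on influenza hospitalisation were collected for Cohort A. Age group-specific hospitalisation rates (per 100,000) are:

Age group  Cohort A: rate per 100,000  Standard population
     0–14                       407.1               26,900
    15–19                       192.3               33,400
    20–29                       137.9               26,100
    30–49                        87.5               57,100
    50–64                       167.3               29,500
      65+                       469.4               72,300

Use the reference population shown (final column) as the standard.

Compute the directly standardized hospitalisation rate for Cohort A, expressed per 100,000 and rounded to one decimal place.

Standard total = 245,300; weights = 0.1097, 0.1362, 0.1064, 0.2328, 0.1203, 0.2947.
Standardized rate: 0.1097×407.1 + 0.1362×192.3 + 0.1064×137.9 + 0.2328×87.5 + 0.1203×167.3 + 0.2947×469.4 = 264.3384 per 100,000.

264.3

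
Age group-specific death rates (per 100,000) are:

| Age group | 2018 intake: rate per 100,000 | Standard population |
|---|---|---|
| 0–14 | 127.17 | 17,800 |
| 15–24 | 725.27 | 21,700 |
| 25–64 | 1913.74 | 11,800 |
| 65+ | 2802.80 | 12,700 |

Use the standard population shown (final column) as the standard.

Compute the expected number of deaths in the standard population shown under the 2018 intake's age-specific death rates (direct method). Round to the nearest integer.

762

Expected deaths = Σ (standard pop × age-specific rate ÷ 100,000)
= 17,800×127.17/100,000 + 21,700×725.27/100,000 + 11,800×1913.74/100,000 + 12,700×2802.80/100,000
= 22.64 + 157.38 + 225.82 + 355.96 = 761.80.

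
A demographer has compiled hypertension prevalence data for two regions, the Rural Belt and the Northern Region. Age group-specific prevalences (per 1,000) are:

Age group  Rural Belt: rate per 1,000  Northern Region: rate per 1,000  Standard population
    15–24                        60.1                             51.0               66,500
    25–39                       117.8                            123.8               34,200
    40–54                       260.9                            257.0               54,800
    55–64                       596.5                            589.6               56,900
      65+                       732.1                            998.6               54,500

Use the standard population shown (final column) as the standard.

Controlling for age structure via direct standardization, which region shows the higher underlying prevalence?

Northern Region

Standard total = 266,900; weights = 0.2492, 0.1281, 0.2053, 0.2132, 0.2042.
The Rural Belt: 0.2492×60.1 + 0.1281×117.8 + 0.2053×260.9 + 0.2132×596.5 + 0.2042×732.1 = 360.2961 per 1,000.
The Northern Region: 0.2492×51.0 + 0.1281×123.8 + 0.2053×257.0 + 0.2132×589.6 + 0.2042×998.6 = 410.9442 per 1,000.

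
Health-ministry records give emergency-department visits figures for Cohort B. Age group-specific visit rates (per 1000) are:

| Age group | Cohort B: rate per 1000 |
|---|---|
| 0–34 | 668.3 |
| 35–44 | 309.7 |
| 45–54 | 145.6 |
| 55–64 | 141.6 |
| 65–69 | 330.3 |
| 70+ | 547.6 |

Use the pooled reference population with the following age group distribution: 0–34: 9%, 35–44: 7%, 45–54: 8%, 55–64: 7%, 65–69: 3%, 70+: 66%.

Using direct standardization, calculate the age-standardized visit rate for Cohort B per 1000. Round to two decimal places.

Standard weights: 0.09, 0.07, 0.08, 0.07, 0.03, 0.66.
Standardized rate: 0.0900×668.3 + 0.0700×309.7 + 0.0800×145.6 + 0.0700×141.6 + 0.0300×330.3 + 0.6600×547.6 = 474.7110 per 1000.

474.71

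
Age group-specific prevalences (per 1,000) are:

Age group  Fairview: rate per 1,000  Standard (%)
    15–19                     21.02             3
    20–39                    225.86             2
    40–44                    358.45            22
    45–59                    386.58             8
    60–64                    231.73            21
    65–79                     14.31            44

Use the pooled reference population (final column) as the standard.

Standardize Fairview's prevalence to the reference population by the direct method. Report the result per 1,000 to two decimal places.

Standard weights: 0.03, 0.02, 0.22, 0.08, 0.21, 0.44.
Standardized rate: 0.0300×21.02 + 0.0200×225.86 + 0.2200×358.45 + 0.0800×386.58 + 0.2100×231.73 + 0.4400×14.31 = 169.8929 per 1,000.

169.89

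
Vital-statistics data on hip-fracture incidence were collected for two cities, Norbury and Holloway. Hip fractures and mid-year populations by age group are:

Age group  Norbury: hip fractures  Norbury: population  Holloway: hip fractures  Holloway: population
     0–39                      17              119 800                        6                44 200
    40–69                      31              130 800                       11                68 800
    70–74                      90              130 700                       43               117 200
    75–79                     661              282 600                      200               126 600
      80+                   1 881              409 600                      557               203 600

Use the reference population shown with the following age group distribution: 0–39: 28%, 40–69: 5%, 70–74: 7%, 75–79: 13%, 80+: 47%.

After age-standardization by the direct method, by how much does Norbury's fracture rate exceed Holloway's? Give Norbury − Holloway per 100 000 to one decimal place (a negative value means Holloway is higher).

99.9

Age-specific rates per 100 000 for Norbury: 14.19, 23.70, 68.86, 233.90, 459.23.
For Holloway: 13.57, 15.99, 36.69, 157.98, 273.58.
Standard weights: 0.28, 0.05, 0.07, 0.13, 0.47.
Norbury: 0.2800×14.19 + 0.0500×23.70 + 0.0700×68.86 + 0.1300×233.90 + 0.4700×459.23 = 256.2228 per 100 000.
Holloway: 0.2800×13.57 + 0.0500×15.99 + 0.0700×36.69 + 0.1300×157.98 + 0.4700×273.58 = 156.2863 per 100 000.
Difference = 256.2228 − 156.2863 = 99.9366.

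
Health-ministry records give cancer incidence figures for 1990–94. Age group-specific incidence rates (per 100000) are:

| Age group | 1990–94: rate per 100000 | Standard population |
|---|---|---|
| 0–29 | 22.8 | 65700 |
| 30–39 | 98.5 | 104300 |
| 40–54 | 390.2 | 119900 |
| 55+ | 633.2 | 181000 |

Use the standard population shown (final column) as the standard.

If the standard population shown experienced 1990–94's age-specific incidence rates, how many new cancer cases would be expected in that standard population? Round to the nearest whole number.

Expected new cancer cases = Σ (standard pop × age-specific rate ÷ 100000)
= 65700×22.8/100000 + 104300×98.5/100000 + 119900×390.2/100000 + 181000×633.2/100000
= 14.98 + 102.74 + 467.85 + 1146.09 = 1731.66.

1732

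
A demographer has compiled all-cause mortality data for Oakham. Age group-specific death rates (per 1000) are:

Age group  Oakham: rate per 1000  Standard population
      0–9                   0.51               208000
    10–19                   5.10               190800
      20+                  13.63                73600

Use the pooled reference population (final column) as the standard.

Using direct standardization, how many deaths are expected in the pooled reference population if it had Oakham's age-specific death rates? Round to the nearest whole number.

Expected deaths = Σ (standard pop × age-specific rate ÷ 1000)
= 208000×0.51/1000 + 190800×5.10/1000 + 73600×13.63/1000
= 106.08 + 973.08 + 1003.17 = 2082.33.

2082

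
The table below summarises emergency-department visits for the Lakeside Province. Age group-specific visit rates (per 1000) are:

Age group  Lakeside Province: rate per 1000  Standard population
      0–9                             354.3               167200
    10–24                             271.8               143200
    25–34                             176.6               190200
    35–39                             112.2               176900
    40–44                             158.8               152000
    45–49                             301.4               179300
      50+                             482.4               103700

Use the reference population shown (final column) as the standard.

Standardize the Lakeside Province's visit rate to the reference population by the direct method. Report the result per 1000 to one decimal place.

251.5

Standard total = 1112500; weights = 0.1503, 0.1287, 0.1710, 0.1590, 0.1366, 0.1612, 0.0932.
Standardized rate: 0.1503×354.3 + 0.1287×271.8 + 0.1710×176.6 + 0.1590×112.2 + 0.1366×158.8 + 0.1612×301.4 + 0.0932×482.4 = 251.5072 per 1000.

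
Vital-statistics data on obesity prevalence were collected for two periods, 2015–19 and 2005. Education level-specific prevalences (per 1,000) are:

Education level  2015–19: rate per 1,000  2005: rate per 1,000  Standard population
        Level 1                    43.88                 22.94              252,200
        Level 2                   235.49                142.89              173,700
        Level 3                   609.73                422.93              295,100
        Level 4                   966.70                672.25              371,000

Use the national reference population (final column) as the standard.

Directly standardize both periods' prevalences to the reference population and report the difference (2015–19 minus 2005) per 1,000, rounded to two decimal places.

170.08

Standard total = 1,092,000; weights = 0.2310, 0.1591, 0.2702, 0.3397.
2015–19: 0.2310×43.88 + 0.1591×235.49 + 0.2702×609.73 + 0.3397×966.70 = 540.7950 per 1,000.
2005: 0.2310×22.94 + 0.1591×142.89 + 0.2702×422.93 + 0.3397×672.25 = 370.7114 per 1,000.
Difference = 540.7950 − 370.7114 = 170.0836.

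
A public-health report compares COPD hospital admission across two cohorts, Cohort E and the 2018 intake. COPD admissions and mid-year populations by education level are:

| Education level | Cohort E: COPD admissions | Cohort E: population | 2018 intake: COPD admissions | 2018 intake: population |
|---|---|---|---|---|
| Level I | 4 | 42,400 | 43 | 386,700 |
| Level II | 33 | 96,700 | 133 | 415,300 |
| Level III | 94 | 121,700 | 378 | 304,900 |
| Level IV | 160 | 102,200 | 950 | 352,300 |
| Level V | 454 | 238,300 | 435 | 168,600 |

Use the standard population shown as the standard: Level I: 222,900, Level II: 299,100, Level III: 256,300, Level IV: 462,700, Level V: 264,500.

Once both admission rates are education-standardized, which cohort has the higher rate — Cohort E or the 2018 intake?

2018 intake

Education-specific rates per 10,000 for Cohort E: 0.94, 3.41, 7.72, 15.66, 19.05.
For the 2018 intake: 1.11, 3.20, 12.40, 26.97, 25.80.
Standard total = 1,505,500; weights = 0.1481, 0.1987, 0.1702, 0.3073, 0.1757.
Cohort E: 0.1481×0.94 + 0.1987×3.41 + 0.1702×7.72 + 0.3073×15.66 + 0.1757×19.05 = 10.2913 per 10,000.
The 2018 intake: 0.1481×1.11 + 0.1987×3.20 + 0.1702×12.40 + 0.3073×26.97 + 0.1757×25.80 = 15.7320 per 10,000.
The crude rates (12.39 vs 11.91) would put Cohort E higher, but that reflects its education composition; once standardized to a common education structure, the 2018 intake has the higher underlying rate.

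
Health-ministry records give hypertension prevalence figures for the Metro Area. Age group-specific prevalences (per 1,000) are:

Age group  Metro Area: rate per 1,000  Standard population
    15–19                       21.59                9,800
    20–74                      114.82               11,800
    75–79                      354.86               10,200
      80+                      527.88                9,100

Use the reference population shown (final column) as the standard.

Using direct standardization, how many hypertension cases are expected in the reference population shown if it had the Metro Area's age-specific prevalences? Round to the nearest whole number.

9990

Expected hypertension cases = Σ (standard pop × age-specific rate ÷ 1,000)
= 9,800×21.59/1,000 + 11,800×114.82/1,000 + 10,200×354.86/1,000 + 9,100×527.88/1,000
= 211.58 + 1354.88 + 3619.57 + 4803.71 = 9989.74.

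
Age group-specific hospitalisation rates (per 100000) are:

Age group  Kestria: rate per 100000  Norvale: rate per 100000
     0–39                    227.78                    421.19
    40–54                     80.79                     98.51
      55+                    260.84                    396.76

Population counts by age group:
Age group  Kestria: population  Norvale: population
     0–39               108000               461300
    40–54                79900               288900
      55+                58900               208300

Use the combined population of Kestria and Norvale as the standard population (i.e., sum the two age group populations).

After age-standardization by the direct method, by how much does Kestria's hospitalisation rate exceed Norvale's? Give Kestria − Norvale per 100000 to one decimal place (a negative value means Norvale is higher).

Combined standard total = 1205300; weights = 0.4723, 0.3060, 0.2217.
Kestria: 0.4723×227.78 + 0.3060×80.79 + 0.2217×260.84 = 190.1327 per 100000.
Norvale: 0.4723×421.19 + 0.3060×98.51 + 0.2217×396.76 = 317.0399 per 100000.
Difference = 190.1327 − 317.0399 = -126.9072.

-126.9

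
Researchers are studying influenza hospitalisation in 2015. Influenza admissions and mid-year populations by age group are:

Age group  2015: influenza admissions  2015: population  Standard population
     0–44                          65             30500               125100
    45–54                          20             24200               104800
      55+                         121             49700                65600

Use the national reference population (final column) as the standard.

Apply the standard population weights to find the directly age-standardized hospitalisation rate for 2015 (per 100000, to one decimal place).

173.6

Age-specific rates per 100000 for 2015: 213.11, 82.64, 243.46.
Standard total = 295500; weights = 0.4234, 0.3547, 0.2220.
Standardized rate: 0.4234×213.11 + 0.3547×82.64 + 0.2220×243.46 = 173.5798 per 100000.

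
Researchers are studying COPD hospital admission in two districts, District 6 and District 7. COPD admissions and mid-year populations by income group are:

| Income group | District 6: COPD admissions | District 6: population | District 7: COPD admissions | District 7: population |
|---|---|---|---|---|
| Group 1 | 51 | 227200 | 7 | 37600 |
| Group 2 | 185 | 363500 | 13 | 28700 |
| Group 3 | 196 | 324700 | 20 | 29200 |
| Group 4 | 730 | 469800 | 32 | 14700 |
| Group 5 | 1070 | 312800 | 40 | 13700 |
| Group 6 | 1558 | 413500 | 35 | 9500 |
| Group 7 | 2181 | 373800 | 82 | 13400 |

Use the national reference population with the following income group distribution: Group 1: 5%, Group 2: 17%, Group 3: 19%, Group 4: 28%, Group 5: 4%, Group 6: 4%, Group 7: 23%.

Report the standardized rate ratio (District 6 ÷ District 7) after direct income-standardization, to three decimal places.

Income-specific rates per 10000 for District 6: 2.24, 5.09, 6.04, 15.54, 34.21, 37.68, 58.35.
For District 7: 1.86, 4.53, 6.85, 21.77, 29.20, 36.84, 61.19.
Standard weights: 0.05, 0.17, 0.19, 0.28, 0.04, 0.04, 0.23.
District 6: 0.0500×2.24 + 0.1700×5.09 + 0.1900×6.04 + 0.2800×15.54 + 0.0400×34.21 + 0.0400×37.68 + 0.2300×58.35 = 22.7703 per 10000.
District 7: 0.0500×1.86 + 0.1700×4.53 + 0.1900×6.85 + 0.2800×21.77 + 0.0400×29.20 + 0.0400×36.84 + 0.2300×61.19 = 24.9759 per 10000.
Ratio = 22.7703 ÷ 24.9759 = 0.91169.

0.912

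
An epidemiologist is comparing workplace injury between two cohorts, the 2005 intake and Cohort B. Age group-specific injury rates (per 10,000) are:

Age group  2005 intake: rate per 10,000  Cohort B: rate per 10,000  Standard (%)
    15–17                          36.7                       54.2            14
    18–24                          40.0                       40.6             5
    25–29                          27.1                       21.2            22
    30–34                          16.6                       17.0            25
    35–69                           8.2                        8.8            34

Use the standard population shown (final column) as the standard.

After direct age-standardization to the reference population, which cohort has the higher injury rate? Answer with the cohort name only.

Standard weights: 0.14, 0.05, 0.22, 0.25, 0.34.
The 2005 intake: 0.1400×36.7 + 0.0500×40.0 + 0.2200×27.1 + 0.2500×16.6 + 0.3400×8.2 = 20.0380 per 10,000.
Cohort B: 0.1400×54.2 + 0.0500×40.6 + 0.2200×21.2 + 0.2500×17.0 + 0.3400×8.8 = 21.5240 per 10,000.

Cohort B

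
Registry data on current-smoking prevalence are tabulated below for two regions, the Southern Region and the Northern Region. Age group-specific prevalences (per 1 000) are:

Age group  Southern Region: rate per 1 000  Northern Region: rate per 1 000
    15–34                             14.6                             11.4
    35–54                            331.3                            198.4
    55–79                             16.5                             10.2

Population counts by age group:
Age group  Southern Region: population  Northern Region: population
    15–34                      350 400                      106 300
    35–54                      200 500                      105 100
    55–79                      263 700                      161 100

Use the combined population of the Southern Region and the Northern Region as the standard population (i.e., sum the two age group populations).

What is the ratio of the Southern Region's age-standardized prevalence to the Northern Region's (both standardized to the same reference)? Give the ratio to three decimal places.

1.638

Combined standard total = 1 187 100; weights = 0.3847, 0.2574, 0.3578.
The Southern Region: 0.3847×14.6 + 0.2574×331.3 + 0.3578×16.5 = 96.8093 per 1 000.
The Northern Region: 0.3847×11.4 + 0.2574×198.4 + 0.3578×10.2 = 59.1108 per 1 000.
Ratio = 96.8093 ÷ 59.1108 = 1.63776.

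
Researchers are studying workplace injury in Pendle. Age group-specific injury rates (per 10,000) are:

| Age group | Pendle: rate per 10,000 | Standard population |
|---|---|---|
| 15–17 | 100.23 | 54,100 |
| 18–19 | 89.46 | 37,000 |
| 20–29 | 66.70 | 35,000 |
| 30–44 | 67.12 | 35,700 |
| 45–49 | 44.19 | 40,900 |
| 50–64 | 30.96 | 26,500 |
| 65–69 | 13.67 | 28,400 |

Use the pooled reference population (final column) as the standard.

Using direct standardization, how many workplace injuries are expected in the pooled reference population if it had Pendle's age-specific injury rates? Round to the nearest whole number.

1648

Expected workplace injuries = Σ (standard pop × age-specific rate ÷ 10,000)
= 54,100×100.23/10,000 + 37,000×89.46/10,000 + 35,000×66.70/10,000 + 35,700×67.12/10,000 + 40,900×44.19/10,000 + 26,500×30.96/10,000 + 28,400×13.67/10,000
= 542.24 + 331.00 + 233.45 + 239.62 + 180.74 + 82.04 + 38.82 = 1647.92.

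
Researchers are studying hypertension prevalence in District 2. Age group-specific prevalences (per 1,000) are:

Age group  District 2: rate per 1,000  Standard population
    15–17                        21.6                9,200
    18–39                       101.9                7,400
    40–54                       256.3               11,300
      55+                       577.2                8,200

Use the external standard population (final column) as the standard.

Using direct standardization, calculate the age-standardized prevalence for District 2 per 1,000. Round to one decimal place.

Standard total = 36,100; weights = 0.2548, 0.2050, 0.3130, 0.2271.
Standardized rate: 0.2548×21.6 + 0.2050×101.9 + 0.3130×256.3 + 0.2271×577.2 = 237.7288 per 1,000.

237.7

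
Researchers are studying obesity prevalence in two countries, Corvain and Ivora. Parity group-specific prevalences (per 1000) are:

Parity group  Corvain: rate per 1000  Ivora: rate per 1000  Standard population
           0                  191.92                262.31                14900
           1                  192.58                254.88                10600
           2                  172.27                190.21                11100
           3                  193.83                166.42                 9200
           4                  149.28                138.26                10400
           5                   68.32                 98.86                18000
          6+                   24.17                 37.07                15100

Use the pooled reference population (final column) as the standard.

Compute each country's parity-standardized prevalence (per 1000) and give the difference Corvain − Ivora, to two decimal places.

Standard total = 89300; weights = 0.1669, 0.1187, 0.1243, 0.1030, 0.1165, 0.2016, 0.1691.
Corvain: 0.1669×191.92 + 0.1187×192.58 + 0.1243×172.27 + 0.1030×193.83 + 0.1165×149.28 + 0.2016×68.32 + 0.1691×24.17 = 131.5076 per 1000.
Ivora: 0.1669×262.31 + 0.1187×254.88 + 0.1243×190.21 + 0.1030×166.42 + 0.1165×138.26 + 0.2016×98.86 + 0.1691×37.07 = 157.1073 per 1000.
Difference = 131.5076 − 157.1073 = -25.5997.

-25.60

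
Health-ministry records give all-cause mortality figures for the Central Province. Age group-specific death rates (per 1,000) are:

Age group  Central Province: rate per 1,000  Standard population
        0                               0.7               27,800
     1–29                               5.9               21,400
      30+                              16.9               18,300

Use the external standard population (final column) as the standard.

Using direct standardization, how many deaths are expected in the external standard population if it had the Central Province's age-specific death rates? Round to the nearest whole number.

455

Expected deaths = Σ (standard pop × age-specific rate ÷ 1,000)
= 27,800×0.7/1,000 + 21,400×5.9/1,000 + 18,300×16.9/1,000
= 19.46 + 126.26 + 309.27 = 454.99.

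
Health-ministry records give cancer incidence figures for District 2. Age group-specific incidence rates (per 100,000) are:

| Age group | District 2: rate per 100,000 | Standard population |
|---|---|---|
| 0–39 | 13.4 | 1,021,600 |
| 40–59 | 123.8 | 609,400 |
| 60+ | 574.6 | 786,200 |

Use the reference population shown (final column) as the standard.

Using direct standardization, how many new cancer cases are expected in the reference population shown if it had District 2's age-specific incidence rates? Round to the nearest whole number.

5409

Expected new cancer cases = Σ (standard pop × age-specific rate ÷ 100,000)
= 1,021,600×13.4/100,000 + 609,400×123.8/100,000 + 786,200×574.6/100,000
= 136.89 + 754.44 + 4517.51 = 5408.84.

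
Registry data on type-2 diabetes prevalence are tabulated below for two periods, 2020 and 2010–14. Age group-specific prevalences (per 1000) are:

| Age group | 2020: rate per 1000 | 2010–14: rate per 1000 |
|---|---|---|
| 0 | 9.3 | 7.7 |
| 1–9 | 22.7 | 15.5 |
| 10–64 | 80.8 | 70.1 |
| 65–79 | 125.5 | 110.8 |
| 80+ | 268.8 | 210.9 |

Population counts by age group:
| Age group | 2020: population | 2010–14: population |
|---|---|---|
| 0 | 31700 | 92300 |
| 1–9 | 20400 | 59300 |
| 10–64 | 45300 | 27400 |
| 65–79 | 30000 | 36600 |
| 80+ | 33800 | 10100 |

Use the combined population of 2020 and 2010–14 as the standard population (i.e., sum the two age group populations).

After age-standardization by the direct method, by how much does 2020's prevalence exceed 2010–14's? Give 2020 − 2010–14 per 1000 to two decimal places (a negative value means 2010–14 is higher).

Combined standard total = 386900; weights = 0.3205, 0.2060, 0.1879, 0.1721, 0.1135.
2020: 0.3205×9.3 + 0.2060×22.7 + 0.1879×80.8 + 0.1721×125.5 + 0.1135×268.8 = 74.9423 per 1000.
2010–14: 0.3205×7.7 + 0.2060×15.5 + 0.1879×70.1 + 0.1721×110.8 + 0.1135×210.9 = 61.8356 per 1000.
Difference = 74.9423 − 61.8356 = 13.1066.

13.11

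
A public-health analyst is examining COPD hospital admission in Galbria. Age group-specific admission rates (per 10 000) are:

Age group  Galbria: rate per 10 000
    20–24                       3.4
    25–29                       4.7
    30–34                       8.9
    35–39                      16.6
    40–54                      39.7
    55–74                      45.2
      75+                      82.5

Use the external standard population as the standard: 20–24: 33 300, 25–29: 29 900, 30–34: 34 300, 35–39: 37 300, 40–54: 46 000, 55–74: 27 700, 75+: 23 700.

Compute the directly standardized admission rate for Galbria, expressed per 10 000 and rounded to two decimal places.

26.75

Standard total = 232 200; weights = 0.1434, 0.1288, 0.1477, 0.1606, 0.1981, 0.1193, 0.1021.
Standardized rate: 0.1434×3.4 + 0.1288×4.7 + 0.1477×8.9 + 0.1606×16.6 + 0.1981×39.7 + 0.1193×45.2 + 0.1021×82.5 = 26.7515 per 10 000.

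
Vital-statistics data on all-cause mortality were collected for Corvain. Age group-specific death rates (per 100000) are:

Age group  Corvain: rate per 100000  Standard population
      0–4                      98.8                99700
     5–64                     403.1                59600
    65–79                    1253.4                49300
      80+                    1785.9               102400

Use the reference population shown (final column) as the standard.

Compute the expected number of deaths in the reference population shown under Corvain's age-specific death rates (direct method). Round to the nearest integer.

2785

Expected deaths = Σ (standard pop × age-specific rate ÷ 100000)
= 99700×98.8/100000 + 59600×403.1/100000 + 49300×1253.4/100000 + 102400×1785.9/100000
= 98.50 + 240.25 + 617.93 + 1828.76 = 2785.44.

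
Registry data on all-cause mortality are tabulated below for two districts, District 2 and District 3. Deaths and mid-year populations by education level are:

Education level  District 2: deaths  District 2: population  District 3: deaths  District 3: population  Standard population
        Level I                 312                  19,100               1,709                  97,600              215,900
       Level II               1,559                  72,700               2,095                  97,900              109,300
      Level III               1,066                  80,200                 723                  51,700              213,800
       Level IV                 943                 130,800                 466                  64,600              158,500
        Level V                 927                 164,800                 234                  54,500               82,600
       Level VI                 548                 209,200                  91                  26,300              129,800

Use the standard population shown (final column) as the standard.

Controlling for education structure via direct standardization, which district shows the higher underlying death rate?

Education-specific rates per 1,000 for District 2: 16.335, 21.444, 13.292, 7.209, 5.625, 2.620.
For District 3: 17.510, 21.399, 13.985, 7.214, 4.294, 3.460.
Standard total = 909,900; weights = 0.2373, 0.1201, 0.2350, 0.1742, 0.0908, 0.1427.
District 2: 0.2373×16.335 + 0.1201×21.444 + 0.2350×13.292 + 0.1742×7.209 + 0.0908×5.625 + 0.1427×2.620 = 11.7153 per 1,000.
District 3: 0.2373×17.510 + 0.1201×21.399 + 0.2350×13.985 + 0.1742×7.214 + 0.0908×4.294 + 0.1427×3.460 = 12.1513 per 1,000.

District 3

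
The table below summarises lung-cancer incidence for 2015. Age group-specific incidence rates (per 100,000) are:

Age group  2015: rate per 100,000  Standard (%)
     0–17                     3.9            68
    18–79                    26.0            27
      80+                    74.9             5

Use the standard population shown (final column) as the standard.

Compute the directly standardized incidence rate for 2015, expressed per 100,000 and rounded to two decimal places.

Standard weights: 0.68, 0.27, 0.05.
Standardized rate: 0.6800×3.9 + 0.2700×26.0 + 0.0500×74.9 = 13.4170 per 100,000.

13.42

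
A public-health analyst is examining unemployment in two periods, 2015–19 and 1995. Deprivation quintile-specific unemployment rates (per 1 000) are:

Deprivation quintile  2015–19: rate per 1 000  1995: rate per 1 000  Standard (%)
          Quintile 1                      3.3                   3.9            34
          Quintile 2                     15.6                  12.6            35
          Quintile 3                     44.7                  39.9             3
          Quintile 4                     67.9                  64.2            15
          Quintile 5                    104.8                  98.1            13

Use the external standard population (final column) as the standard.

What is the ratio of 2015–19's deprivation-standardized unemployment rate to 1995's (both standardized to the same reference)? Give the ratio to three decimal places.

1.082

Standard weights: 0.34, 0.35, 0.03, 0.15, 0.13.
2015–19: 0.3400×3.3 + 0.3500×15.6 + 0.0300×44.7 + 0.1500×67.9 + 0.1300×104.8 = 31.7320 per 1 000.
1995: 0.3400×3.9 + 0.3500×12.6 + 0.0300×39.9 + 0.1500×64.2 + 0.1300×98.1 = 29.3160 per 1 000.
Ratio = 31.7320 ÷ 29.3160 = 1.08241.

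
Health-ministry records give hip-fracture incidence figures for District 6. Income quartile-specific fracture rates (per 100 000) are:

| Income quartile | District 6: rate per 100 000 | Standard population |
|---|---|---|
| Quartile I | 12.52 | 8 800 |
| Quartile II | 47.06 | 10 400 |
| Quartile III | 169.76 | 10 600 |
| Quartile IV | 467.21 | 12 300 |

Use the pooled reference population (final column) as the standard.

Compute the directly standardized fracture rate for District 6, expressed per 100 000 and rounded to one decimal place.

Standard total = 42 100; weights = 0.2090, 0.2470, 0.2518, 0.2922.
Standardized rate: 0.2090×12.52 + 0.2470×47.06 + 0.2518×169.76 + 0.2922×467.21 = 193.4855 per 100 000.

193.5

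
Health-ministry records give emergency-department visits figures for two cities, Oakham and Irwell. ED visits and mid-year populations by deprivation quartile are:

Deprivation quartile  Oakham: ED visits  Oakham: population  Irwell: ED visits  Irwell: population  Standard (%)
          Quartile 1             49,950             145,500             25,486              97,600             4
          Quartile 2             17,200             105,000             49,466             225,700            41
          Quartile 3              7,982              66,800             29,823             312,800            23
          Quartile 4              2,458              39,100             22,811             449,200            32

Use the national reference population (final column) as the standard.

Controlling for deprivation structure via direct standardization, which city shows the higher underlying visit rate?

Irwell

Deprivation-specific rates per 1,000 for Oakham: 343.299, 163.810, 119.491, 62.864.
For Irwell: 261.127, 219.167, 95.342, 50.781.
Standard weights: 0.04, 0.41, 0.23, 0.32.
Oakham: 0.0400×343.299 + 0.4100×163.810 + 0.2300×119.491 + 0.3200×62.864 = 128.4934 per 1,000.
Irwell: 0.0400×261.127 + 0.4100×219.167 + 0.2300×95.342 + 0.3200×50.781 = 138.4823 per 1,000.
The crude rates (217.70 vs 117.56) would put Oakham higher, but that reflects its deprivation composition; once standardized to a common deprivation structure, Irwell has the higher underlying rate.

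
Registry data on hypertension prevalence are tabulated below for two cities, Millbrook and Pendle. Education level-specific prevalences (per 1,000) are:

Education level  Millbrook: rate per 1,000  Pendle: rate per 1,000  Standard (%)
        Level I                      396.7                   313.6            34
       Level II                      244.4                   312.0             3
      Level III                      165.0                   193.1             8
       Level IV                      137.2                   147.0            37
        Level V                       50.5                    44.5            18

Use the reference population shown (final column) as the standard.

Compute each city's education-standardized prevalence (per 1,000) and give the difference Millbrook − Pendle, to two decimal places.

Standard weights: 0.34, 0.03, 0.08, 0.37, 0.18.
Millbrook: 0.3400×396.7 + 0.0300×244.4 + 0.0800×165.0 + 0.3700×137.2 + 0.1800×50.5 = 215.2640 per 1,000.
Pendle: 0.3400×313.6 + 0.0300×312.0 + 0.0800×193.1 + 0.3700×147.0 + 0.1800×44.5 = 193.8320 per 1,000.
Difference = 215.2640 − 193.8320 = 21.4320.

21.43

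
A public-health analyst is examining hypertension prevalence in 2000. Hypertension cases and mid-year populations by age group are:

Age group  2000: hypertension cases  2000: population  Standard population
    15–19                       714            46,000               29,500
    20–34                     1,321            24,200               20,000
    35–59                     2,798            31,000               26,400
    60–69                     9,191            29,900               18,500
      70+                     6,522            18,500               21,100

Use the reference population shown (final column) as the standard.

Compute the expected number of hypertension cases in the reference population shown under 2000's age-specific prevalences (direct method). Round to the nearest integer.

17058

Age-specific rates per 1,000 for 2000: 15.522, 54.587, 90.258, 307.391, 352.541.
Expected hypertension cases = Σ (standard pop × age-specific rate ÷ 1,000)
= 29,500×15.522/1,000 + 20,000×54.587/1,000 + 26,400×90.258/1,000 + 18,500×307.391/1,000 + 21,100×352.541/1,000
= 457.89 + 1091.74 + 2382.81 + 5686.74 + 7438.61 = 17057.78.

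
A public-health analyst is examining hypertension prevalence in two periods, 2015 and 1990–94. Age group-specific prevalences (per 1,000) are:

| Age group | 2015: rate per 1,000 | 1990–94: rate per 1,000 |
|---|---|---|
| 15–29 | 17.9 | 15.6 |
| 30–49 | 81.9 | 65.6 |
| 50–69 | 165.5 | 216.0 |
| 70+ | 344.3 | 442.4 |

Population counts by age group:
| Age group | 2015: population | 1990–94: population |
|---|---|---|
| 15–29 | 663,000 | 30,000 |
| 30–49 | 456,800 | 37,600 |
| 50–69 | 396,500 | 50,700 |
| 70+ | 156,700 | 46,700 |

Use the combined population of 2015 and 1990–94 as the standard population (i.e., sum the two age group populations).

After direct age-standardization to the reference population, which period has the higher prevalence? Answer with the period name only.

1990–94

Combined standard total = 1,838,000; weights = 0.3770, 0.2690, 0.2433, 0.1107.
2015: 0.3770×17.9 + 0.2690×81.9 + 0.2433×165.5 + 0.1107×344.3 = 107.1481 per 1,000.
1990–94: 0.3770×15.6 + 0.2690×65.6 + 0.2433×216.0 + 0.1107×442.4 = 125.0396 per 1,000.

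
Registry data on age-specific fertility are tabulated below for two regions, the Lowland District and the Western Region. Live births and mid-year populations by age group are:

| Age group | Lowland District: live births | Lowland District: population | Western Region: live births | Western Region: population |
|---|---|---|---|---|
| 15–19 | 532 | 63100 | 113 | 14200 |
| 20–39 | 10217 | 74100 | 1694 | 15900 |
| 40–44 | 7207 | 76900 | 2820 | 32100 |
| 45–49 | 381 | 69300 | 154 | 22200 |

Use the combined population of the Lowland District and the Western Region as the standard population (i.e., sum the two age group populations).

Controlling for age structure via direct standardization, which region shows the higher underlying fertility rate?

Lowland District

Age-specific rates per 1000 for the Lowland District: 8.431, 137.881, 93.719, 5.498.
For the Western Region: 7.958, 106.541, 87.850, 6.937.
Combined standard total = 367800; weights = 0.2102, 0.2447, 0.2964, 0.2488.
The Lowland District: 0.2102×8.431 + 0.2447×137.881 + 0.2964×93.719 + 0.2488×5.498 = 64.6533 per 1000.
The Western Region: 0.2102×7.958 + 0.2447×106.541 + 0.2964×87.850 + 0.2488×6.937 = 55.5037 per 1000.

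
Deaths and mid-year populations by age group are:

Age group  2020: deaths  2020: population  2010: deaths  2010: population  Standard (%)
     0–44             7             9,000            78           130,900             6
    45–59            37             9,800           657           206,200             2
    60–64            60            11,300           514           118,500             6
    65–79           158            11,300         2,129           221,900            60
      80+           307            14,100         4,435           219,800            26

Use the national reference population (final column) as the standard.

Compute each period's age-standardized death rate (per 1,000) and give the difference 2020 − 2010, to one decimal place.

3.1

Age-specific rates per 1,000 for 2020: 0.778, 3.776, 5.310, 13.982, 21.773.
For 2010: 0.596, 3.186, 4.338, 9.594, 20.177.
Standard weights: 0.06, 0.02, 0.06, 0.60, 0.26.
2020: 0.0600×0.778 + 0.0200×3.776 + 0.0600×5.310 + 0.6000×13.982 + 0.2600×21.773 = 14.4911 per 1,000.
2010: 0.0600×0.596 + 0.0200×3.186 + 0.0600×4.338 + 0.6000×9.594 + 0.2600×20.177 = 11.3625 per 1,000.
Difference = 14.4911 − 11.3625 = 3.1286.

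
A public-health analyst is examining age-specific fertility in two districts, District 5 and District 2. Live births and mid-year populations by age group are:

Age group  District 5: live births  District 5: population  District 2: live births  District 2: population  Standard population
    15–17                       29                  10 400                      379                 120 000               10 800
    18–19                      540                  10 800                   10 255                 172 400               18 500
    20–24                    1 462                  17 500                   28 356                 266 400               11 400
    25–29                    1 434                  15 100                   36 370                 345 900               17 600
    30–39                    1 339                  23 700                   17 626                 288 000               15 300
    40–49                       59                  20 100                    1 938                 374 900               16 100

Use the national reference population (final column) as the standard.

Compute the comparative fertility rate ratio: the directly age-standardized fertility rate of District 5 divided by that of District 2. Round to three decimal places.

Age-specific rates per 1 000 for District 5: 2.788, 50.000, 83.543, 94.967, 56.498, 2.935.
For District 2: 3.158, 59.484, 106.441, 105.146, 61.201, 5.169.
Standard total = 89 700; weights = 0.1204, 0.2062, 0.1271, 0.1962, 0.1706, 0.1795.
District 5: 0.1204×2.788 + 0.2062×50.000 + 0.1271×83.543 + 0.1962×94.967 + 0.1706×56.498 + 0.1795×2.935 = 50.0624 per 1 000.
District 2: 0.1204×3.158 + 0.2062×59.484 + 0.1271×106.441 + 0.1962×105.146 + 0.1706×61.201 + 0.1795×5.169 = 58.1736 per 1 000.
Ratio = 50.0624 ÷ 58.1736 = 0.86057.

0.861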